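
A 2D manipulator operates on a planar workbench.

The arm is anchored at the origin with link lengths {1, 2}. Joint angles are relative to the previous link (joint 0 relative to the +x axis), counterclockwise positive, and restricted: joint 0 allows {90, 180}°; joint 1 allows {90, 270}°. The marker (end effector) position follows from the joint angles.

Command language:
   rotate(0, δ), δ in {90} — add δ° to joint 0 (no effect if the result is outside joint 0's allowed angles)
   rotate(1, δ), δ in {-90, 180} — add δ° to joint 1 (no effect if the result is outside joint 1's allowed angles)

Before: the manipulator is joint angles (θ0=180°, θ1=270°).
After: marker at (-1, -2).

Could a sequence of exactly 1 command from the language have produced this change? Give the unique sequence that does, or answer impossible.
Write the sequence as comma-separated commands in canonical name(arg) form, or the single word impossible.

begin: joint angles (θ0=180°, θ1=270°)
1. rotate(1, 180) → joint angles (θ0=180°, θ1=90°)
no other 1-command option fits: unique.

rotate(1, 180)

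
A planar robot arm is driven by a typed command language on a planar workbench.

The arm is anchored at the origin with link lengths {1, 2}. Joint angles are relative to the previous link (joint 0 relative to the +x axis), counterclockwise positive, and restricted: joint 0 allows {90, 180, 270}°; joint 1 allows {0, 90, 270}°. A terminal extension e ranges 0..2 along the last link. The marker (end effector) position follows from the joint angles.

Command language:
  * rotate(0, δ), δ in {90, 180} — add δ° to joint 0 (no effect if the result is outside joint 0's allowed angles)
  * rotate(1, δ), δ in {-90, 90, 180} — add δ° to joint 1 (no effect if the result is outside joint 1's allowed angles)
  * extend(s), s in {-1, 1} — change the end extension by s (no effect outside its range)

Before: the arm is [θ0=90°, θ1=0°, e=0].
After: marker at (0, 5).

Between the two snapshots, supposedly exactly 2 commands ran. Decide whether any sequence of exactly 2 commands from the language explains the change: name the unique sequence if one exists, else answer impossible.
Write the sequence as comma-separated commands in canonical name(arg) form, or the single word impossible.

extend(1), extend(1)

from: [θ0=90°, θ1=0°, e=0]
[1] after extend(1): [θ0=90°, θ1=0°, e=1]
[2] after extend(1): [θ0=90°, θ1=0°, e=2]
uniquely the one of 49 2-step routes that fits.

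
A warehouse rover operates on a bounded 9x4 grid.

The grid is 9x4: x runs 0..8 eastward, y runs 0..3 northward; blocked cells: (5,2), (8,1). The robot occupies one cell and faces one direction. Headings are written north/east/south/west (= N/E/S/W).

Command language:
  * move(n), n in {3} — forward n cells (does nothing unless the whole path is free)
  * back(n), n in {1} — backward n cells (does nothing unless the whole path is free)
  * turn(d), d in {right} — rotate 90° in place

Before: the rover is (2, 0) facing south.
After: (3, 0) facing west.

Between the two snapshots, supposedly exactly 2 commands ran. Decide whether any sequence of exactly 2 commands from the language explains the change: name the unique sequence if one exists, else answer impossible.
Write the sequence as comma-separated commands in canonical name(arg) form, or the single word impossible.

key: running back(1) before turn(right) would end elsewhere — order is forced
from: (2, 0) facing south
step 1 (turn(right)): (2, 0) facing west
step 2 (back(1)): (3, 0) facing west
all 9 alternatives checked — unique.

turn(right), back(1)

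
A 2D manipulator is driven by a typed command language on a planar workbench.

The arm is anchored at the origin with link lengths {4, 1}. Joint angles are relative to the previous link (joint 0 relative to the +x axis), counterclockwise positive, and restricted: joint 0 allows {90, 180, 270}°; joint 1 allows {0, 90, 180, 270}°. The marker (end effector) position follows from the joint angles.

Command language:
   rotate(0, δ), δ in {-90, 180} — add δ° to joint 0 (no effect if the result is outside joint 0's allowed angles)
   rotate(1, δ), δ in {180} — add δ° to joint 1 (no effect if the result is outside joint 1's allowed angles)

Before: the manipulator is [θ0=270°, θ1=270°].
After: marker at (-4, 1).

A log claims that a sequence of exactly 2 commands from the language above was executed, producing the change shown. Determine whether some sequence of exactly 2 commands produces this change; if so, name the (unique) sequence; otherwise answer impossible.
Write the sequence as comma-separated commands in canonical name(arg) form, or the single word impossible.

rotate(0, -90), rotate(0, 180)

key: order matters: swapping rotate(0, -90) and rotate(0, 180) lands elsewhere
initial: [θ0=270°, θ1=270°]
t=1 rotate(0, -90) ⇒ [θ0=180°, θ1=270°]
t=2 rotate(0, 180) ⇒ [θ0=180°, θ1=270°]
all 9 alternatives checked — unique.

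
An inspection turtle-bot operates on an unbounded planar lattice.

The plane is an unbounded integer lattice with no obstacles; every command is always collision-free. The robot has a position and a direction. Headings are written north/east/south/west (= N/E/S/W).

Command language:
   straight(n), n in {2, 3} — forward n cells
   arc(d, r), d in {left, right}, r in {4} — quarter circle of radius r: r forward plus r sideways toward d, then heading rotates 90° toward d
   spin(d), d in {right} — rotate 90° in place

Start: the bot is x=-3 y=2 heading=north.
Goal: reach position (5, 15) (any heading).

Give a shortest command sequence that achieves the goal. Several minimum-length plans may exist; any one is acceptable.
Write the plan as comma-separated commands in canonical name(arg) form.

straight(3), straight(2), arc(right, 4), arc(left, 4)

from: x=-3 y=2 heading=north
step 1 (straight(3)): x=-3 y=5 heading=north
step 2 (straight(2)): x=-3 y=7 heading=north
step 3 (arc(right, 4)): x=1 y=11 heading=east
step 4 (arc(left, 4)): x=5 y=15 heading=north
minimal: 4 command(s), checked below 4.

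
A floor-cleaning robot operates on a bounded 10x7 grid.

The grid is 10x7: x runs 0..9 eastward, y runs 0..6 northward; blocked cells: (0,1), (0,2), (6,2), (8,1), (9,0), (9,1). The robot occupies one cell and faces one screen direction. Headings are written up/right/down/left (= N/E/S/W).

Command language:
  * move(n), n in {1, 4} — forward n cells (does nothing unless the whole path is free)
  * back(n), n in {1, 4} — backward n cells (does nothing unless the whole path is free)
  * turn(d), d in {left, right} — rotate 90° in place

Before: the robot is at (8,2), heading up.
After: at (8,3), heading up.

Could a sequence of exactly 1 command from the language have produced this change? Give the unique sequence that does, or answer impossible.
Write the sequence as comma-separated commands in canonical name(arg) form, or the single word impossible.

move(1)

key: heading stays N — the single command does not turn
begin: at (8,2), heading up
t=1 move(1) ⇒ at (8,3), heading up
all 6 alternatives checked — unique.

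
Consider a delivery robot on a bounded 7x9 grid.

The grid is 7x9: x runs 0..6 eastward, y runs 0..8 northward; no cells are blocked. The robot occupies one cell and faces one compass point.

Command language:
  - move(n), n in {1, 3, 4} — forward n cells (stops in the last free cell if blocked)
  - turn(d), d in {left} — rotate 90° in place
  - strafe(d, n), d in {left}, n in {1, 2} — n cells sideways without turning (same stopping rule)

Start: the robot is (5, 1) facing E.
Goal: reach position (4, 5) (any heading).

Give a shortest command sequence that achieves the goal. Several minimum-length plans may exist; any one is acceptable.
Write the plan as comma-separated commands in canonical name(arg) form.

turn(left), move(4), strafe(left, 1)

t0: (5, 1) facing E
t=1 turn(left) ⇒ (5, 1) facing N
t=2 move(4) ⇒ (5, 5) facing N
t=3 strafe(left, 1) ⇒ (4, 5) facing N
nothing shorter than 3 reaches the goal.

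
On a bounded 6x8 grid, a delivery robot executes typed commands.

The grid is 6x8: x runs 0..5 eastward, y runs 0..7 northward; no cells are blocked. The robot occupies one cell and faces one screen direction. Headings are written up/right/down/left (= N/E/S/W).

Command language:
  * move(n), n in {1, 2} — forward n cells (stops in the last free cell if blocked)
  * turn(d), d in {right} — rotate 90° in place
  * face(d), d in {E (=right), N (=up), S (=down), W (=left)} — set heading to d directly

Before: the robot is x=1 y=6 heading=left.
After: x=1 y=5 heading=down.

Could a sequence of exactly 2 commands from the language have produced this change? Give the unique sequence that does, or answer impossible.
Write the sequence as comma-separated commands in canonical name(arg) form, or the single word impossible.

face(S), move(1)

key: running move(1) before face(S) would end elsewhere — order is forced
from: x=1 y=6 heading=left
t=1 face(S) ⇒ x=1 y=6 heading=down
t=2 move(1) ⇒ x=1 y=5 heading=down
uniquely the one of 49 2-step routes that fits.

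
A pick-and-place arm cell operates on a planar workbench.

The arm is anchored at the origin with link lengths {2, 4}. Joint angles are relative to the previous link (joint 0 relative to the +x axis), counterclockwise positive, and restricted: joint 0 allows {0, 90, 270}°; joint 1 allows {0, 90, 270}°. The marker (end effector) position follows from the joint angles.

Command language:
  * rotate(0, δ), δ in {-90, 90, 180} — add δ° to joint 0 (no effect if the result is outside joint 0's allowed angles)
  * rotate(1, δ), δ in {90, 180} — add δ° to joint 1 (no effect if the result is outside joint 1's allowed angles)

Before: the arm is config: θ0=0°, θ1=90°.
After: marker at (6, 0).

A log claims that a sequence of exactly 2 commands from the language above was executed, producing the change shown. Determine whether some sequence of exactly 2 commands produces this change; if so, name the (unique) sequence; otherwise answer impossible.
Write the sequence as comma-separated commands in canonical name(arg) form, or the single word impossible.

rotate(1, 180), rotate(1, 90)

key: order matters: swapping rotate(1, 180) and rotate(1, 90) lands elsewhere
t0: config: θ0=0°, θ1=90°
t=1 rotate(1, 180) ⇒ config: θ0=0°, θ1=270°
t=2 rotate(1, 90) ⇒ config: θ0=0°, θ1=0°
uniquely the one of 25 2-step routes that fits.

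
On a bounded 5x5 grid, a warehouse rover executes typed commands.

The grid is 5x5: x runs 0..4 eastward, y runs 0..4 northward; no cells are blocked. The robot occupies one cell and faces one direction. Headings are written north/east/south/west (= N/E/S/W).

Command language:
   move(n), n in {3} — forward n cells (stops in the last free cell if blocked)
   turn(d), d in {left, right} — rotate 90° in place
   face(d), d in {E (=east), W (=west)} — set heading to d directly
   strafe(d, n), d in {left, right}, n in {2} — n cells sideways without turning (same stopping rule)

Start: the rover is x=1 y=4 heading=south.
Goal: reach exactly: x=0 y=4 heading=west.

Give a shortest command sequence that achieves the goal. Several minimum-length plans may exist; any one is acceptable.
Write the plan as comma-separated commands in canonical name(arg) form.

strafe(right, 2), face(W)

initial: x=1 y=4 heading=south
[1] after strafe(right, 2): x=0 y=4 heading=south
[2] after face(W): x=0 y=4 heading=west
nothing shorter than 2 reaches the goal.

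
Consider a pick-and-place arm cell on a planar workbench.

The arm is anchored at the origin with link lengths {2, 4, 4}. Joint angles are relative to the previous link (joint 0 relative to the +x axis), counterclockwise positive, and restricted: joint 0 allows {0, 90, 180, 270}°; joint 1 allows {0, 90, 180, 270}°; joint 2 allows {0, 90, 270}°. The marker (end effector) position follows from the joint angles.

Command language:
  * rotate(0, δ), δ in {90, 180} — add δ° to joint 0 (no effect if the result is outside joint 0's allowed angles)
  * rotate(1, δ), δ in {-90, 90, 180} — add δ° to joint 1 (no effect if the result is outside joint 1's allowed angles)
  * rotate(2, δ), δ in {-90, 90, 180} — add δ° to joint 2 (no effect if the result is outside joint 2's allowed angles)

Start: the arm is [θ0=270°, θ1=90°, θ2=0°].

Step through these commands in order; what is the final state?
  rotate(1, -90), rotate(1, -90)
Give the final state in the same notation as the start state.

[θ0=270°, θ1=270°, θ2=0°]

initial: [θ0=270°, θ1=90°, θ2=0°]
step 1 (rotate(1, -90)): [θ0=270°, θ1=0°, θ2=0°]
step 2 (rotate(1, -90)): [θ0=270°, θ1=270°, θ2=0°]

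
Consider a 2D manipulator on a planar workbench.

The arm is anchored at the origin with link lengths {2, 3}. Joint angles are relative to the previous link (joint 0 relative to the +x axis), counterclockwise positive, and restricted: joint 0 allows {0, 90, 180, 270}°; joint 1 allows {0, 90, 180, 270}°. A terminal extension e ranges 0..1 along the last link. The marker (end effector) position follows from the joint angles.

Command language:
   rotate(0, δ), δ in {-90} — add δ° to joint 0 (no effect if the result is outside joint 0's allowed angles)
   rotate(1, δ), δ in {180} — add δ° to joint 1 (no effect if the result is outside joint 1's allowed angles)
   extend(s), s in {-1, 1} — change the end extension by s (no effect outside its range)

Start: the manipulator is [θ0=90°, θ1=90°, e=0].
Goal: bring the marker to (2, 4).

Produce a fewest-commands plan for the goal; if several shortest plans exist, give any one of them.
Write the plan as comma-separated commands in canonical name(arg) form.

extend(1), rotate(0, -90)

initial: [θ0=90°, θ1=90°, e=0]
t=1 extend(1) ⇒ [θ0=90°, θ1=90°, e=1]
t=2 rotate(0, -90) ⇒ [θ0=0°, θ1=90°, e=1]
nothing shorter than 2 reaches the goal.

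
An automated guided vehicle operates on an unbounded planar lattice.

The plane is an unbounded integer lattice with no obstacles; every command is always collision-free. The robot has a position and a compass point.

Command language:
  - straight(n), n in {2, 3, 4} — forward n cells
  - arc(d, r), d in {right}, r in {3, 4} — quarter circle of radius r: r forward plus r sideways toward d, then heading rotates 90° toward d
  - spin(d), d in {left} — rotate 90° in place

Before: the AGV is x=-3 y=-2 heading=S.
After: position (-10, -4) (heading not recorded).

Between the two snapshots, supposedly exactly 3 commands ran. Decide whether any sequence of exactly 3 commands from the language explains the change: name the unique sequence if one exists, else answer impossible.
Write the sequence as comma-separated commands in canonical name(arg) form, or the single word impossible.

straight(3), arc(right, 3), arc(right, 4)

key: order matters: swapping straight(3) and arc(right, 4) lands elsewhere
begin: x=-3 y=-2 heading=S
[1] after straight(3): x=-3 y=-5 heading=S
[2] after arc(right, 3): x=-6 y=-8 heading=W
[3] after arc(right, 4): x=-10 y=-4 heading=N
no other 3-command option fits: unique.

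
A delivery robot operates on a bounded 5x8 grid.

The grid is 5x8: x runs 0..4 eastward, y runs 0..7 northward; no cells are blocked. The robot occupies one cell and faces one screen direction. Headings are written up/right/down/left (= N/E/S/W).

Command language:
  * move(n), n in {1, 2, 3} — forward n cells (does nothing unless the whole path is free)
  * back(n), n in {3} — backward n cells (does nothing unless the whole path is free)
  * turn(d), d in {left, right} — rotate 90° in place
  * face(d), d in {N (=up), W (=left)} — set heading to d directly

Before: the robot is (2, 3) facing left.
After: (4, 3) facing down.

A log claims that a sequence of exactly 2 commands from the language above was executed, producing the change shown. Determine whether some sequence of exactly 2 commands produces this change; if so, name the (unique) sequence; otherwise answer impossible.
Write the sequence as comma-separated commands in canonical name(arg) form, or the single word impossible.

impossible

no 2-step route produces this change.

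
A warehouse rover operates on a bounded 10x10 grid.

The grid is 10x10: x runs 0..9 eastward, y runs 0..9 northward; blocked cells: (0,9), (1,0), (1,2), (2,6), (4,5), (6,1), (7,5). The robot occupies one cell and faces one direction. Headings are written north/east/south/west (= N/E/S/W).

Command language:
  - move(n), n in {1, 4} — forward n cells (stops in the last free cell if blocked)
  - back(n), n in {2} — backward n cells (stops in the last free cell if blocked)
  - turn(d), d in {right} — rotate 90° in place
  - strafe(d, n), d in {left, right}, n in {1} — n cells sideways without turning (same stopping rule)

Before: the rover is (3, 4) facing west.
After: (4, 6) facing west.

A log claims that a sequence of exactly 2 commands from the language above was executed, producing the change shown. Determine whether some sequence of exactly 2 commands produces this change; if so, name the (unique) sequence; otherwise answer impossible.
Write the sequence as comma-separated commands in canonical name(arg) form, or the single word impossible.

every 2-command combo misses the target.

impossible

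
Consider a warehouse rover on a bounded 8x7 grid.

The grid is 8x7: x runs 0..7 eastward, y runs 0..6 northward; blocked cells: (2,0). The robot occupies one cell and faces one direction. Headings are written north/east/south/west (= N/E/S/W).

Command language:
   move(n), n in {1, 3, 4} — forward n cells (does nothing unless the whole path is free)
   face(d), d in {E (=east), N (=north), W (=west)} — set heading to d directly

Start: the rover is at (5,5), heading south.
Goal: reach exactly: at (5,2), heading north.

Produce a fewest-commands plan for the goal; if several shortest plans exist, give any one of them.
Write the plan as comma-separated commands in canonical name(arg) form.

t0: at (5,5), heading south
[1] after move(3): at (5,2), heading south
[2] after face(N): at (5,2), heading north
no 1-step plan works, so 2 is optimal.

move(3), face(N)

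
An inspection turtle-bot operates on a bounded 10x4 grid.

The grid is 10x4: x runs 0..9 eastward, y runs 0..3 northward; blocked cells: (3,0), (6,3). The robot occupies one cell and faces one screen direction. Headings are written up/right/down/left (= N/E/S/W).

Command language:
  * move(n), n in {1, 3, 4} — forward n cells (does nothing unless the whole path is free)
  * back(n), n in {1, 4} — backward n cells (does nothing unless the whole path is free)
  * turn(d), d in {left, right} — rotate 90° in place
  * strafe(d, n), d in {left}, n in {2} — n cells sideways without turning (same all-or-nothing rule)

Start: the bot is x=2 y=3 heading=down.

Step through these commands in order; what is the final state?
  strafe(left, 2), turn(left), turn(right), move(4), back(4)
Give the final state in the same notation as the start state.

x=4 y=3 heading=down

start: x=2 y=3 heading=down
t=1 strafe(left, 2) ⇒ x=4 y=3 heading=down
t=2 turn(left) ⇒ x=4 y=3 heading=right
t=3 turn(right) ⇒ x=4 y=3 heading=down
t=4 move(4) ⇒ x=4 y=3 heading=down
t=5 back(4) ⇒ x=4 y=3 heading=down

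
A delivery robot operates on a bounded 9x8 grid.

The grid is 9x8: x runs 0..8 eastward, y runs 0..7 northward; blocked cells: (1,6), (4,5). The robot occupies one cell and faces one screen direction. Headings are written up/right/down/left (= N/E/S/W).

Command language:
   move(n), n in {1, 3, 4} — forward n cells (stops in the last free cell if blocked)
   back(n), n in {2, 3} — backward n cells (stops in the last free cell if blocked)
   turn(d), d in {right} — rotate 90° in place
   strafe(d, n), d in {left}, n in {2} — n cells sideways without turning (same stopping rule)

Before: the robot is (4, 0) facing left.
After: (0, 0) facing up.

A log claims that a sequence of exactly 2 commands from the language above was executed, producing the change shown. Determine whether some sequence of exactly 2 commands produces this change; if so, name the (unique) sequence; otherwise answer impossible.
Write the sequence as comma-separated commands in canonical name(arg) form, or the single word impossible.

move(4), turn(right)

key: running turn(right) before move(4) would end elsewhere — order is forced
start: (4, 0) facing left
1. move(4) → (0, 0) facing left
2. turn(right) → (0, 0) facing up
uniquely the one of 49 2-step routes that fits.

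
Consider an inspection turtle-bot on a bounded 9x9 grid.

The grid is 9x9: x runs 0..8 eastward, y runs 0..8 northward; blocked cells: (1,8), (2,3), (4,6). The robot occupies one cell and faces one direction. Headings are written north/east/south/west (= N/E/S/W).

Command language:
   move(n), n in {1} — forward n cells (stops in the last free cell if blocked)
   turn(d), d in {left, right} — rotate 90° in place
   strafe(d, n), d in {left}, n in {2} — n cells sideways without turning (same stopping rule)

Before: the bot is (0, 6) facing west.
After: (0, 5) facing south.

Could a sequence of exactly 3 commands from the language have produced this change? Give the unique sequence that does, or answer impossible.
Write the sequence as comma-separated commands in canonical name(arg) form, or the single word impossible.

move(1), turn(left), move(1)

key: the first move(1) runs into the grid edge before its full distance
t0: (0, 6) facing west
[1] after move(1): (0, 6) facing west
[2] after turn(left): (0, 6) facing south
[3] after move(1): (0, 5) facing south
no other 3-command option fits: unique.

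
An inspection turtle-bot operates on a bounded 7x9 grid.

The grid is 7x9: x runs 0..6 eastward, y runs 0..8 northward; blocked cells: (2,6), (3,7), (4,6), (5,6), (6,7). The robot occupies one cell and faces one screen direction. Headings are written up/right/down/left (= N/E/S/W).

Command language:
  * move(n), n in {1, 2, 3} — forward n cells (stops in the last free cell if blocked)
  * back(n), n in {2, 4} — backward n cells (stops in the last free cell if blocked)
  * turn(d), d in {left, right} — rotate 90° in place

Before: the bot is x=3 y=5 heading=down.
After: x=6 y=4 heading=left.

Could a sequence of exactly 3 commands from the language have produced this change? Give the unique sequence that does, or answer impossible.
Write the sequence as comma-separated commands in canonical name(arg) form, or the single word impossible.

key: cell and facing (now W) both changed — the 3 commands mix motion and turning
start: x=3 y=5 heading=down
1. move(1) → x=3 y=4 heading=down
2. turn(right) → x=3 y=4 heading=left
3. back(4) → x=6 y=4 heading=left
no other 3-command option fits: unique.

move(1), turn(right), back(4)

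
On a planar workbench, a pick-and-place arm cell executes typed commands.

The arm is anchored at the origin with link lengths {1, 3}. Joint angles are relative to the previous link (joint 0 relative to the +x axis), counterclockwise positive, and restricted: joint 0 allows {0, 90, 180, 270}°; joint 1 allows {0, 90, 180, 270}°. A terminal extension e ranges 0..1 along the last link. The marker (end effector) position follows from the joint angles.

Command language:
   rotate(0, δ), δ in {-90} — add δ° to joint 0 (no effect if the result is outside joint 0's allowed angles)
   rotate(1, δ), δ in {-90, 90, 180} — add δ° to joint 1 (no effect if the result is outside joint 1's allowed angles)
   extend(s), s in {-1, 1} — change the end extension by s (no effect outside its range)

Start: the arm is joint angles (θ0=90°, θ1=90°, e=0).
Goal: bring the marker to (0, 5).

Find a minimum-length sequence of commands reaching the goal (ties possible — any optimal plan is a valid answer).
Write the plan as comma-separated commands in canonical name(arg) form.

extend(1), rotate(1, -90)

initial: joint angles (θ0=90°, θ1=90°, e=0)
[1] after extend(1): joint angles (θ0=90°, θ1=90°, e=1)
[2] after rotate(1, -90): joint angles (θ0=90°, θ1=0°, e=1)
nothing shorter than 2 reaches the goal.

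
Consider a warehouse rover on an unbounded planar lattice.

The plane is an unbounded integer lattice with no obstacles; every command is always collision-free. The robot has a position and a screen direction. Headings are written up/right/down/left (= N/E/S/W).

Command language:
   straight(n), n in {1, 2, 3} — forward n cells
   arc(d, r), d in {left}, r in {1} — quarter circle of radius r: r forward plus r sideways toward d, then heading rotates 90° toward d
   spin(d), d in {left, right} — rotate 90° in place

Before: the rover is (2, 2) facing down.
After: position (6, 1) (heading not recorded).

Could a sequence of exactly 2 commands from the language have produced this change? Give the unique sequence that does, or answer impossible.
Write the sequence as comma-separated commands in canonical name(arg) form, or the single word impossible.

key: order matters: swapping arc(left, 1) and straight(3) lands elsewhere
start: (2, 2) facing down
t=1 arc(left, 1) ⇒ (3, 1) facing right
t=2 straight(3) ⇒ (6, 1) facing right
no rival 2-sequence matches.

arc(left, 1), straight(3)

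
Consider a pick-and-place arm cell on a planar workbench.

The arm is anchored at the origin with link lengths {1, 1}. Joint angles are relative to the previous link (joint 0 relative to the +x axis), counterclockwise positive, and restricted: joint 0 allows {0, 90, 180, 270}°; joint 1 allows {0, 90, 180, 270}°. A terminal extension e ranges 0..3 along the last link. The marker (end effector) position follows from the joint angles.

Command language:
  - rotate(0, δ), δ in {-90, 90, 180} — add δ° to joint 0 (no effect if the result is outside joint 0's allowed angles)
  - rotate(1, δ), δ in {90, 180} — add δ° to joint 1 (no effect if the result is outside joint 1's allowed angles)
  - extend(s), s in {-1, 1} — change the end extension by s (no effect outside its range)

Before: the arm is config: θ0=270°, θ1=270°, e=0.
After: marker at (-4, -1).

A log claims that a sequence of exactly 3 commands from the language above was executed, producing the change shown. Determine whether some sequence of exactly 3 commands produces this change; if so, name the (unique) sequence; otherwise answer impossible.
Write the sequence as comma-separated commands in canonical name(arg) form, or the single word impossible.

start: config: θ0=270°, θ1=270°, e=0
t=1 extend(1) ⇒ config: θ0=270°, θ1=270°, e=1
t=2 extend(1) ⇒ config: θ0=270°, θ1=270°, e=2
t=3 extend(1) ⇒ config: θ0=270°, θ1=270°, e=3
uniquely the one of 343 3-step routes that fits.

extend(1), extend(1), extend(1)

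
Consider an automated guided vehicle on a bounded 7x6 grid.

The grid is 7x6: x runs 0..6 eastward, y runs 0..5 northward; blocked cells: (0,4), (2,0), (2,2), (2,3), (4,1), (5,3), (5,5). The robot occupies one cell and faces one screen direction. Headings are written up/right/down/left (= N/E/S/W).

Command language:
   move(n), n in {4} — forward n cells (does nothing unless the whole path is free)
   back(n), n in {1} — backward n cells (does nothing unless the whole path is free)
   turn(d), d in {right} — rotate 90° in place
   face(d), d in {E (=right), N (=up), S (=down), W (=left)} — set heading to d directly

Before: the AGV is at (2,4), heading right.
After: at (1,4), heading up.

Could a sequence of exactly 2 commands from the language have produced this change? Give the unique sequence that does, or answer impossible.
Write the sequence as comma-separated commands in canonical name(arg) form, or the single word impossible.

back(1), face(N)

key: cell and facing (now N) both changed — the 2 commands mix motion and turning
initial: at (2,4), heading right
[1] after back(1): at (1,4), heading right
[2] after face(N): at (1,4), heading up
no rival 2-sequence matches.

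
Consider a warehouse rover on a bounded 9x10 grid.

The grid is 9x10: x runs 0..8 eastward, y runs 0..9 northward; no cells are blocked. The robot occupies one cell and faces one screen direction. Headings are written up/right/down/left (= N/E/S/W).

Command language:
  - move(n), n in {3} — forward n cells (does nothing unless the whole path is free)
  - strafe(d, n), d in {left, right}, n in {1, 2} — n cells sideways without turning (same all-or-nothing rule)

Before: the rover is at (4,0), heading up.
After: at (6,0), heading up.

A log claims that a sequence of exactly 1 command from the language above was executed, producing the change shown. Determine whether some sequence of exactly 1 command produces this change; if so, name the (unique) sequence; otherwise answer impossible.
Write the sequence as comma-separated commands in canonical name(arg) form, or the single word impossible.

strafe(right, 2)

key: still facing N — the one step turns nothing
t0: at (4,0), heading up
t=1 strafe(right, 2) ⇒ at (6,0), heading up
uniquely the one of 5 1-step routes that fits.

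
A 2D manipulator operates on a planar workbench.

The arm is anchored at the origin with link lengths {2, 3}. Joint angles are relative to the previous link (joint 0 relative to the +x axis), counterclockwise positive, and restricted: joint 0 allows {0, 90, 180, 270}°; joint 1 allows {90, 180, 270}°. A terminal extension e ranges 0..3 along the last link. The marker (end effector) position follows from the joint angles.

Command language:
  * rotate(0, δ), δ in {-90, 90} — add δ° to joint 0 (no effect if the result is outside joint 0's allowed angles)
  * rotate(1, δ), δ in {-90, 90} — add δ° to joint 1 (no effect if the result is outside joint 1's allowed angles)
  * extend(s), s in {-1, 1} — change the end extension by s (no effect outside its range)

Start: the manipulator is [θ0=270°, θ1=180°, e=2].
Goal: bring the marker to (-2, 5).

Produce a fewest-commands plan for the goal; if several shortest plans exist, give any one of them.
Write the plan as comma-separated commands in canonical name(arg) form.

rotate(1, 90), rotate(0, -90)

from: [θ0=270°, θ1=180°, e=2]
[1] after rotate(1, 90): [θ0=270°, θ1=270°, e=2]
[2] after rotate(0, -90): [θ0=180°, θ1=270°, e=2]
no 1-step plan works, so 2 is optimal.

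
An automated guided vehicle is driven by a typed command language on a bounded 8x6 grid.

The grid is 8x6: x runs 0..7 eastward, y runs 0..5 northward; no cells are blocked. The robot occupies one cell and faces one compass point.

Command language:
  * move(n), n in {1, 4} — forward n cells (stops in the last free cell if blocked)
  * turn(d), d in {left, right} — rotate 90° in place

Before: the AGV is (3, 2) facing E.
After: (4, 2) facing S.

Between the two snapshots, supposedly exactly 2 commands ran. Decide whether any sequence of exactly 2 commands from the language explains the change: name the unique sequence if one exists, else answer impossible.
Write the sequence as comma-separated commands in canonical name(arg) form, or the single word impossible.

key: running turn(right) before move(1) would end elsewhere — order is forced
start: (3, 2) facing E
step 1 (move(1)): (4, 2) facing E
step 2 (turn(right)): (4, 2) facing S
no other 2-command option fits: unique.

move(1), turn(right)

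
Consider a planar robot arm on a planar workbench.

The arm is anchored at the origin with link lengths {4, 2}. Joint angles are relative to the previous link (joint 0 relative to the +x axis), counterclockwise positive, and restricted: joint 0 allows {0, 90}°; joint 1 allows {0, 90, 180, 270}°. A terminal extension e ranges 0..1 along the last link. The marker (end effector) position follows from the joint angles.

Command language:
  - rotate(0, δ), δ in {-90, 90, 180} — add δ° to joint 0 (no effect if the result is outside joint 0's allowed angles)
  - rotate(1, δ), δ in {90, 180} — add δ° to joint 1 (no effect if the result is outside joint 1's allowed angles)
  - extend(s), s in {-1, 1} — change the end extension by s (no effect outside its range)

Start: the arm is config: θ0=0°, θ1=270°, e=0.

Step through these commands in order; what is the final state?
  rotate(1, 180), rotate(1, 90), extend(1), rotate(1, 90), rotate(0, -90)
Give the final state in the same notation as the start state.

config: θ0=0°, θ1=270°, e=1

t0: config: θ0=0°, θ1=270°, e=0
[1] after rotate(1, 180): config: θ0=0°, θ1=90°, e=0
[2] after rotate(1, 90): config: θ0=0°, θ1=180°, e=0
[3] after extend(1): config: θ0=0°, θ1=180°, e=1
[4] after rotate(1, 90): config: θ0=0°, θ1=270°, e=1
[5] after rotate(0, -90): config: θ0=0°, θ1=270°, e=1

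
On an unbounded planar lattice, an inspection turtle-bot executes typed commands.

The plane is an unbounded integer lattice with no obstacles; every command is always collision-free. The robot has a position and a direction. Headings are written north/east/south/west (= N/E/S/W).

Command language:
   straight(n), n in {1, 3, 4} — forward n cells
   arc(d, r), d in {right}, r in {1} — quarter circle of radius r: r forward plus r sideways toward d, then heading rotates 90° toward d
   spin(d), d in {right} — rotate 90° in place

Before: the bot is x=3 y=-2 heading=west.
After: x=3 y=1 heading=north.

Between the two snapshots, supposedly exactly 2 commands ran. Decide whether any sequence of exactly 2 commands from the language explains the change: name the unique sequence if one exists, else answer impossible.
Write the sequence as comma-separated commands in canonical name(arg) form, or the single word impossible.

key: order matters: swapping spin(right) and straight(3) lands elsewhere
initial: x=3 y=-2 heading=west
t=1 spin(right) ⇒ x=3 y=-2 heading=north
t=2 straight(3) ⇒ x=3 y=1 heading=north
no other 2-command option fits: unique.

spin(right), straight(3)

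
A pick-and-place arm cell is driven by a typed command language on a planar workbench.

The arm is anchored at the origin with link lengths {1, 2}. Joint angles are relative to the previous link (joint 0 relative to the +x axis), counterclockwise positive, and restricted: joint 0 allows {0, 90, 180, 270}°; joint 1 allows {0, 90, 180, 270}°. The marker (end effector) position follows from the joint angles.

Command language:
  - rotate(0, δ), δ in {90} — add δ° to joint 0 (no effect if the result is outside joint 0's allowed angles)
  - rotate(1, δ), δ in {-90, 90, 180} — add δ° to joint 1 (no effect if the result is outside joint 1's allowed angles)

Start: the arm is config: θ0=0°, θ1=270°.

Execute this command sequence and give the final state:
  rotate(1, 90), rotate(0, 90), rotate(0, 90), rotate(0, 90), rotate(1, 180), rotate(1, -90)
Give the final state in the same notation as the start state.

config: θ0=270°, θ1=90°

start: config: θ0=0°, θ1=270°
t=1 rotate(1, 90) ⇒ config: θ0=0°, θ1=0°
t=2 rotate(0, 90) ⇒ config: θ0=90°, θ1=0°
t=3 rotate(0, 90) ⇒ config: θ0=180°, θ1=0°
t=4 rotate(0, 90) ⇒ config: θ0=270°, θ1=0°
t=5 rotate(1, 180) ⇒ config: θ0=270°, θ1=180°
t=6 rotate(1, -90) ⇒ config: θ0=270°, θ1=90°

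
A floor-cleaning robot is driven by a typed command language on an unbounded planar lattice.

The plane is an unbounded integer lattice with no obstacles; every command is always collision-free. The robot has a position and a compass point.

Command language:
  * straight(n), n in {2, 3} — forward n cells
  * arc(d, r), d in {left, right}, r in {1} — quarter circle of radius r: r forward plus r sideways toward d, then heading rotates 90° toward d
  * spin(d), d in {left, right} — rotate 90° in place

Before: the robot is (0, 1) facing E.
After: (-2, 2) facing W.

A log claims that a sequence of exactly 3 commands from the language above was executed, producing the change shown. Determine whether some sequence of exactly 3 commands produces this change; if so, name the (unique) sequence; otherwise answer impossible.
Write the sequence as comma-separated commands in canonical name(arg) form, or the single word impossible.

key: running straight(3) before arc(left, 1) would end elsewhere — order is forced
initial: (0, 1) facing E
1. arc(left, 1) → (1, 2) facing N
2. spin(left) → (1, 2) facing W
3. straight(3) → (-2, 2) facing W
uniquely the one of 216 3-step routes that fits.

arc(left, 1), spin(left), straight(3)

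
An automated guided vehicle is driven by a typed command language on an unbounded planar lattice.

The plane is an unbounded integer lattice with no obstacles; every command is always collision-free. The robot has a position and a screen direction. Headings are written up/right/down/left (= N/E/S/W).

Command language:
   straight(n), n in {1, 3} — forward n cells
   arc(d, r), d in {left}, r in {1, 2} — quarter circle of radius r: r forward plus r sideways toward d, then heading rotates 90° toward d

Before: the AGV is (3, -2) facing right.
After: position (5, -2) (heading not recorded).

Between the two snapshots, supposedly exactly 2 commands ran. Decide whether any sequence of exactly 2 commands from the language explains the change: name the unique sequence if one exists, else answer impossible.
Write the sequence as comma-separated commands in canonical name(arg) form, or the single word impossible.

straight(1), straight(1)

start: (3, -2) facing right
1. straight(1) → (4, -2) facing right
2. straight(1) → (5, -2) facing right
all 16 alternatives checked — unique.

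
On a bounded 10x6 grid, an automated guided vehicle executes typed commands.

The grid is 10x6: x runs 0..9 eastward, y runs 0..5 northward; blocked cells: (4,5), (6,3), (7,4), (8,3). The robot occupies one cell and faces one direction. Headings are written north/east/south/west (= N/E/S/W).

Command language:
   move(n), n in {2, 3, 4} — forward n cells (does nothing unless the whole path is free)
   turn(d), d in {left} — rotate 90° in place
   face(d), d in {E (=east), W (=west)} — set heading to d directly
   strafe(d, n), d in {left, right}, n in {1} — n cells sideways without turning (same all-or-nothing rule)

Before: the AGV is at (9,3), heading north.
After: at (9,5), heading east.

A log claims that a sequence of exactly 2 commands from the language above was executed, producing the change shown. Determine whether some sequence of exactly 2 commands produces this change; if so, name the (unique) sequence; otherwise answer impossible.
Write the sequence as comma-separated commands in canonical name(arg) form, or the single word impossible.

move(2), face(E)

key: running face(E) before move(2) would end elsewhere — order is forced
start: at (9,3), heading north
t=1 move(2) ⇒ at (9,5), heading north
t=2 face(E) ⇒ at (9,5), heading east
no other 2-command option fits: unique.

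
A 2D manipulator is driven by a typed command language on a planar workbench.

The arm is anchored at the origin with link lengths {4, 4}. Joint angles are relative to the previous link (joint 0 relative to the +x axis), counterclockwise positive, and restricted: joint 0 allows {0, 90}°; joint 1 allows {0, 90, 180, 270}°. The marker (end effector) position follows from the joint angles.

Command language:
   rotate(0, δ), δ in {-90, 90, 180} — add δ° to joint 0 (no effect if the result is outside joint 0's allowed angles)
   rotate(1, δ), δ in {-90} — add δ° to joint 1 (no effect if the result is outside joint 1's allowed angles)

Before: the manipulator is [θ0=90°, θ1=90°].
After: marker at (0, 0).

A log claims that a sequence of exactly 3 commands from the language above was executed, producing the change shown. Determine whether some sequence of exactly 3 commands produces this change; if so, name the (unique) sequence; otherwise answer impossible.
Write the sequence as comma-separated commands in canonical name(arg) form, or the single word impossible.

rotate(1, -90), rotate(1, -90), rotate(1, -90)

begin: [θ0=90°, θ1=90°]
t=1 rotate(1, -90) ⇒ [θ0=90°, θ1=0°]
t=2 rotate(1, -90) ⇒ [θ0=90°, θ1=270°]
t=3 rotate(1, -90) ⇒ [θ0=90°, θ1=180°]
all 64 alternatives checked — unique.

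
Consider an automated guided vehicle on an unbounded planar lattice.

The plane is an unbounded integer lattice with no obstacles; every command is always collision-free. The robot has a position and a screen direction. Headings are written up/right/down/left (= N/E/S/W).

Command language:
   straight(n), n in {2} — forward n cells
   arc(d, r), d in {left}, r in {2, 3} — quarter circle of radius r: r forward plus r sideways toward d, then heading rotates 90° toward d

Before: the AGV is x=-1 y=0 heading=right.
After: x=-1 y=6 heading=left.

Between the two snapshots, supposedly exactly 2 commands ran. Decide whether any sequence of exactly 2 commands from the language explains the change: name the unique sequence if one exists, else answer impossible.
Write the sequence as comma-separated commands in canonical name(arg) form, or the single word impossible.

arc(left, 3), arc(left, 3)

key: cell and facing (now W) both changed — the 2 commands mix motion and turning
initial: x=-1 y=0 heading=right
step 1 (arc(left, 3)): x=2 y=3 heading=up
step 2 (arc(left, 3)): x=-1 y=6 heading=left
no other 2-command option fits: unique.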